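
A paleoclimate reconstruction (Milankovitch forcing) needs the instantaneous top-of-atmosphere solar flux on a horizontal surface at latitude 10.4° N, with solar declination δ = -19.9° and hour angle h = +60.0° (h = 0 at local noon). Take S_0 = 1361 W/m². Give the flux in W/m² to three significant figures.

546 W/m²

cos θ_z = sin ϕ sin δ + cos ϕ cos δ cos h = -0.061445 + 0.462420 = 0.400975.
Flux = S_0 · cos θ_z = 1361 × 0.400975 = 545.7 W/m².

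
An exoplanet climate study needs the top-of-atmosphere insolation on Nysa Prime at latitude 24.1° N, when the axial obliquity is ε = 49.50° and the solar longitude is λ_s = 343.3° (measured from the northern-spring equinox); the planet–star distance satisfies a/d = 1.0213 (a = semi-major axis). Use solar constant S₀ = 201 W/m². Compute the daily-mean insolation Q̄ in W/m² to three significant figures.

Q̄ ≈ 50.4 W/m²

Solar declination: sin δ = sin ε · sin λ_s = sin 49.50° × sin 343.3° = -0.21851, so δ = -12.622°.
cos H₀ = −tan(+24.1°) tan(-12.622°) = 0.1002, H₀ = 1.4705 rad.
Bracket: H₀ sin φ sin δ + cos φ cos δ sin H₀ = 1.4705×0.40833×-0.21851 + 0.91283×0.97583×0.99497 = -0.131204 + 0.886286 = 0.755082.
Inverse-square distance factor (a/d)² = 1.0213² = 1.043054.
Q̄ = (S₀/π) × 1.043054 × [bracket] = (201/π) × 1.043054 × 0.755082 = 50.39 W/m².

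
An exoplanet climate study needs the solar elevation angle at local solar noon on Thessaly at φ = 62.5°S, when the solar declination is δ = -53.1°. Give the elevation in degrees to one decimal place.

At local noon the hour angle is zero, so the zenith angle equals |φ − δ| = |-62.5° − (-53.100°)| = 9.400°.
Elevation = 90° − 9.400° = 80.6°.

80.6°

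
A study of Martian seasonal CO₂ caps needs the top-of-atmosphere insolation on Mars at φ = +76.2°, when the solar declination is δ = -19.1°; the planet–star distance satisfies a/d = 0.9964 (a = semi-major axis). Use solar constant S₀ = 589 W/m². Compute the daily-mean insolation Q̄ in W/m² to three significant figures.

Q̄ ≈ 0.00 W/m²

cos H₀ = −tan(+76.2°) tan(-19.100°) = 1.4098 ≥ 1 ⇒ polar night, H₀ = 0 and Q̄ = 0.
Inverse-square distance factor (a/d)² = 0.9964² = 0.992813.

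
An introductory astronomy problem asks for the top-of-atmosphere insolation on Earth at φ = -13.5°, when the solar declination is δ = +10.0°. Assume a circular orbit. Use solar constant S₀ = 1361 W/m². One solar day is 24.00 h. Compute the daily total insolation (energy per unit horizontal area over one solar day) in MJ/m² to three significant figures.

33.5 MJ/m²

cos H₀ = −tan(-13.5°) tan(+10.000°) = 0.0423, H₀ = 1.5285 rad.
Bracket: H₀ sin φ sin δ + cos φ cos δ sin H₀ = 1.5285×-0.23345×0.17365 + 0.97237×0.98481×0.99910 = -0.061963 + 0.956738 = 0.894775.
Q̄ = (S₀/π) × [bracket] = (1361/π) × 0.894775 = 387.63 W/m².
Daily total = Q̄ × 24.00 h × 3600 s/h = 387.63 × 24.00 × 3600 / 10⁶ = 33.49 MJ/m².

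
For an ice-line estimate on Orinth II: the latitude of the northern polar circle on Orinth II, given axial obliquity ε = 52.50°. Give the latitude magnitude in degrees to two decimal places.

The polar circle is the lowest latitude that experiences at least one full rotation of continuous daylight at the northern-summer solstice; it lies at |ϕ| = 90° − ε = 90° − 52.50° = 37.50°.

37.50°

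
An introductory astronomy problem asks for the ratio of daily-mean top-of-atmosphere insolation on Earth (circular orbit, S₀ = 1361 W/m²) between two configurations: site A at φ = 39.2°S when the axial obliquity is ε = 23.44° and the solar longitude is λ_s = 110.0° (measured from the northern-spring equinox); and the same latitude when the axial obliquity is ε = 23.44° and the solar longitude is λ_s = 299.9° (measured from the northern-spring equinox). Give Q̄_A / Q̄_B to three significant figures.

— Configuration A (φ=-39.2°):
Solar declination: sin δ = sin ε · sin λ_s = sin 23.44° × sin 110.0° = 0.37380, so δ = +21.950°.
cos H₀ = −tan(-39.2°) tan(+21.950°) = 0.3287, H₀ = 1.2359 rad.
Bracket: H₀ sin φ sin δ + cos φ cos δ sin H₀ = 1.2359×-0.63203×0.37380 + 0.77494×0.92751×0.94444 = -0.291985 + 0.678830 = 0.386845.
Q̄ = (S₀/π) × [bracket] = (1361/π) × 0.386845 = 167.59 W/m².
— Configuration B (φ=-39.2°):
Solar declination: sin δ = sin ε · sin λ_s = sin 23.44° × sin 299.9° = -0.34484, so δ = -20.172°.
cos H₀ = −tan(-39.2°) tan(-20.172°) = -0.2996, H₀ = 1.8751 rad.
Bracket: H₀ sin φ sin δ + cos φ cos δ sin H₀ = 1.8751×-0.63203×-0.34484 + 0.77494×0.93866×0.95406 = 0.408677 + 0.693988 = 1.102665.
Q̄ = (S₀/π) × [bracket] = (1361/π) × 1.102665 = 477.70 W/m².
Ratio Q̄_A / Q̄_B = 167.59 / 477.70 = 0.3508.

Q̄_A / Q̄_B ≈ 0.351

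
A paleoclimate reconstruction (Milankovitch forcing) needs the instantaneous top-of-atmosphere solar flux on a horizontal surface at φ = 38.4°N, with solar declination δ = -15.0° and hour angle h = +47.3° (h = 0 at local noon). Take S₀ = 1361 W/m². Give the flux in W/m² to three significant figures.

cos θ_z = sin φ sin δ + cos φ cos δ cos h = -0.160765 + 0.513360 = 0.352595.
Flux = S₀ · cos θ_z = 1361 × 0.352595 = 479.9 W/m².

480 W/m²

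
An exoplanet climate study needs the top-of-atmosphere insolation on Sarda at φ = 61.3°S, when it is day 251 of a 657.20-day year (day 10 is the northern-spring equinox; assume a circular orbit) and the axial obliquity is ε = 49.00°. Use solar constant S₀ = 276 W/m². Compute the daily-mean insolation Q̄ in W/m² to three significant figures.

Solar longitude: λ_s = 360° × (251 − 10)/657.20 = 132.015°.
sin δ = sin 49.00° × sin 132.015° = 0.56073, so δ = +34.106°.
cos H₀ = −tan(-61.3°) tan(+34.106°) = 1.2370 ≥ 1 ⇒ polar night, H₀ = 0 and Q̄ = 0.

Q̄ ≈ 0.00 W/m²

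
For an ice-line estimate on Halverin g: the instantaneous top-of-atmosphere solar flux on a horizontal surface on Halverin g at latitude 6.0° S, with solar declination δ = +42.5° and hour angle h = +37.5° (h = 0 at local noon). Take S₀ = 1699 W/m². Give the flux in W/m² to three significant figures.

868 W/m²

cos θ_z = sin φ sin δ + cos φ cos δ cos h = -0.070618 + 0.581717 = 0.511099.
Flux = S₀ · cos θ_z = 1699 × 0.511099 = 868.4 W/m².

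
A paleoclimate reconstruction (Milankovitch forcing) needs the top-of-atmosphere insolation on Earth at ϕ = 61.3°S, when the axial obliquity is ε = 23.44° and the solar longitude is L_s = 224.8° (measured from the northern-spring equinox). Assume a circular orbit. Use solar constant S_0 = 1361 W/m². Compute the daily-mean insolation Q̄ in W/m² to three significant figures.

Solar declination: sin δ = sin ε · sin L_s = sin 23.44° × sin 224.8° = -0.28030, so δ = -16.278°.
cos h₀ = −tan(-61.3°) tan(-16.278°) = -0.5333, h₀ = 2.1334 rad.
Bracket: h₀ sin ϕ sin δ + cos ϕ cos δ sin h₀ = 2.1334×-0.87715×-0.28030 + 0.48022×0.95991×0.84589 = 0.524529 + 0.389928 = 0.914457.
Q̄ = (S_0/π) × [bracket] = (1361/π) × 0.914457 = 396.2 W/m².

Q̄ ≈ 396 W/m²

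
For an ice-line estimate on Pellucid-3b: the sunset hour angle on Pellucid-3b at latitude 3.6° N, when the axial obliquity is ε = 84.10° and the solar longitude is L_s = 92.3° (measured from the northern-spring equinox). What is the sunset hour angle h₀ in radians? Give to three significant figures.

h₀ = 2.17 rad

Solar declination: sin δ = sin ε · sin L_s = sin 84.10° × sin 92.3° = 0.99390, so δ = +83.669°.
cos h₀ = −tan ϕ · tan δ = −tan(+3.6°) × tan(+83.669°) = -0.5671, so h₀ = 2.1737 rad = 124.55°.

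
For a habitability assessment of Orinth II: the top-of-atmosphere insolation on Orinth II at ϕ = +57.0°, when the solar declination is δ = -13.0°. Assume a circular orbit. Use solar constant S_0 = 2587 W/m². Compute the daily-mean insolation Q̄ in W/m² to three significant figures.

Q̄ ≈ 221 W/m²

cos h₀ = −tan(+57.0°) tan(-13.000°) = 0.3555, h₀ = 1.2073 rad.
Bracket: h₀ sin ϕ sin δ + cos ϕ cos δ sin h₀ = 1.2073×0.83867×-0.22495 + 0.54464×0.97437×0.93467 = -0.227768 + 0.496011 = 0.268243.
Q̄ = (S_0/π) × [bracket] = (2587/π) × 0.268243 = 220.9 W/m².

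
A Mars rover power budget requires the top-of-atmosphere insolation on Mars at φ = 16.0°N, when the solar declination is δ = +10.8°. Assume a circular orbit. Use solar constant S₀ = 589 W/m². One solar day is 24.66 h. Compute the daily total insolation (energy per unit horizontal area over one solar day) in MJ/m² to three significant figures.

cos H₀ = −tan(+16.0°) tan(+10.800°) = -0.0547, H₀ = 1.6255 rad.
Bracket: H₀ sin φ sin δ + cos φ cos δ sin H₀ = 1.6255×0.27564×0.18738 + 0.96126×0.98229×0.99850 = 0.083956 + 0.942820 = 1.026776.
Q̄ = (S₀/π) × [bracket] = (589/π) × 1.026776 = 192.50 W/m².
Daily total = Q̄ × 24.66 h × 3600 s/h = 192.50 × 24.66 × 3600 / 10⁶ = 17.09 MJ/m².

17.1 MJ/m²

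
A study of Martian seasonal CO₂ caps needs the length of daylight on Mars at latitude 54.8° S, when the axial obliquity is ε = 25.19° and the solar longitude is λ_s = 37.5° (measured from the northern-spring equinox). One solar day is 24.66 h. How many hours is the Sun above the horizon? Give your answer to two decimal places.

9.27 h

Solar declination: sin δ = sin ε · sin λ_s = sin 25.19° × sin 37.5° = 0.25910, so δ = +15.017°.
cos H₀ = −tan φ · tan δ = −tan(-54.8°) × tan(+15.017°) = 0.3803, so H₀ = 1.1807 rad = 67.65°.
Daylight = 2H₀/(2π) × 24.66 h = (1.1807/π) × 24.66 = 9.27 h.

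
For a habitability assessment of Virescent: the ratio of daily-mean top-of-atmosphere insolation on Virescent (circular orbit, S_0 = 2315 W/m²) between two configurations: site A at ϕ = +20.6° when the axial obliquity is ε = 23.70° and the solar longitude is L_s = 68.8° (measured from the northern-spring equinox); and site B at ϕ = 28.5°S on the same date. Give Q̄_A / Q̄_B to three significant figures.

— Configuration A (ϕ=+20.6°):
Solar declination: sin δ = sin ε · sin L_s = sin 23.70° × sin 68.8° = 0.37475, so δ = +22.009°.
cos h₀ = −tan(+20.6°) tan(+22.009°) = -0.1519, h₀ = 1.7233 rad.
Bracket: h₀ sin ϕ sin δ + cos ϕ cos δ sin h₀ = 1.7233×0.35184×0.37475 + 0.93606×0.92713×0.98839 = 0.227221 + 0.857774 = 1.084995.
Q̄ = (S_0/π) × [bracket] = (2315/π) × 1.084995 = 799.52 W/m².
— Configuration B (ϕ=-28.5°):
cos h₀ = −tan(-28.5°) tan(+22.009°) = 0.2195, h₀ = 1.3495 rad.
Bracket: h₀ sin ϕ sin δ + cos ϕ cos δ sin h₀ = 1.3495×-0.47716×0.37475 + 0.87882×0.92713×0.97562 = -0.241312 + 0.794916 = 0.553604.
Q̄ = (S_0/π) × [bracket] = (2315/π) × 0.553604 = 407.94 W/m².
Ratio Q̄_A / Q̄_B = 799.52 / 407.94 = 1.960.

Q̄_A / Q̄_B ≈ 1.96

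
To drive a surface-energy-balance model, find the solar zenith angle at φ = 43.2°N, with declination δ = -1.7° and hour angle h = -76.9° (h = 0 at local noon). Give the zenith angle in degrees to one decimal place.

cos θ_z = sin φ sin δ + cos φ cos δ cos h = -0.020308 + 0.165149 = 0.144841.
θ_z = arccos(0.144841) = 81.7°.

θ_z = 81.7°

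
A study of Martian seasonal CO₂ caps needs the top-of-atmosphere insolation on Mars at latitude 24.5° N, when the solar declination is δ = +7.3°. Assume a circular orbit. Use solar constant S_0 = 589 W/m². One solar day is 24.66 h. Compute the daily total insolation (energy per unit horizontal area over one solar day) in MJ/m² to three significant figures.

16.4 MJ/m²

cos h₀ = −tan(+24.5°) tan(+7.300°) = -0.0584, h₀ = 1.6292 rad.
Bracket: h₀ sin ϕ sin δ + cos ϕ cos δ sin h₀ = 1.6292×0.41469×0.12706 + 0.90996×0.99189×0.99829 = 0.085843 + 0.901037 = 0.986880.
Q̄ = (S_0/π) × [bracket] = (589/π) × 0.986880 = 185.02 W/m².
Daily total = Q̄ × 24.66 h × 3600 s/h = 185.02 × 24.66 × 3600 / 10⁶ = 16.43 MJ/m².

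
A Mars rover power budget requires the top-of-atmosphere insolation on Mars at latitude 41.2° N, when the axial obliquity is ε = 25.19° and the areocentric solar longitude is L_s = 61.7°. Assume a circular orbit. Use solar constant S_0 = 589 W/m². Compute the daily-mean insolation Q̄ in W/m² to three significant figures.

sin δ = sin 25.19° × sin 61.7° = 0.37475, so δ = +22.009°.
cos h₀ = −tan(+41.2°) tan(+22.009°) = -0.3539, h₀ = 1.9325 rad.
Bracket: h₀ sin ϕ sin δ + cos ϕ cos δ sin h₀ = 1.9325×0.65869×0.37475 + 0.75241×0.92713×0.93530 = 0.477026 + 0.652448 = 1.129474.
Q̄ = (S_0/π) × [bracket] = (589/π) × 1.129474 = 211.8 W/m².

Q̄ ≈ 212 W/m²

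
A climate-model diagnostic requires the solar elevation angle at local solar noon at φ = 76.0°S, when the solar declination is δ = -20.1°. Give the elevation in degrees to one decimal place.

At local noon the hour angle is zero, so the zenith angle equals |φ − δ| = |-76.0° − (-20.100°)| = 55.900°.
Elevation = 90° − 55.900° = 34.1°.

34.1°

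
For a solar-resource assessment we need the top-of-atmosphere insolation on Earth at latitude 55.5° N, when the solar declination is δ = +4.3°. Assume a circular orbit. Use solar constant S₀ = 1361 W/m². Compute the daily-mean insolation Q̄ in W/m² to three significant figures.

cos H₀ = −tan(+55.5°) tan(+4.300°) = -0.1094, H₀ = 1.6804 rad.
Bracket: H₀ sin φ sin δ + cos φ cos δ sin H₀ = 1.6804×0.82413×0.07498 + 0.56641×0.99719×0.99400 = 0.103837 + 0.561429 = 0.665266.
Q̄ = (S₀/π) × [bracket] = (1361/π) × 0.665266 = 288.2 W/m².

Q̄ ≈ 288 W/m²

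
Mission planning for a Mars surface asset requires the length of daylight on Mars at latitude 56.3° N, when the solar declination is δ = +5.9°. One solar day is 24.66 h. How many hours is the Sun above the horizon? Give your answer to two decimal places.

13.55 h

cos h₀ = −tan ϕ · tan δ = −tan(+56.3°) × tan(+5.900°) = -0.1550, so h₀ = 1.7264 rad = 98.91°.
Daylight = 2h₀/(2π) × 24.66 h = (1.7264/π) × 24.66 = 13.55 h.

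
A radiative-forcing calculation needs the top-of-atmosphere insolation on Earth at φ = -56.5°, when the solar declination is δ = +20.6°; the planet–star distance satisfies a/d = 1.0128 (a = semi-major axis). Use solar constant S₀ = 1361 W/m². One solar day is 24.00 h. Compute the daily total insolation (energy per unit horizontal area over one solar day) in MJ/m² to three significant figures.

5.44 MJ/m²

cos H₀ = −tan(-56.5°) tan(+20.600°) = 0.5679, H₀ = 0.9669 rad.
Bracket: H₀ sin φ sin δ + cos φ cos δ sin H₀ = 0.9669×-0.83389×0.35184 + 0.55194×0.93606×0.82311 = -0.283684 + 0.425259 = 0.141575.
Inverse-square distance factor (a/d)² = 1.0128² = 1.025764.
Q̄ = (S₀/π) × 1.025764 × [bracket] = (1361/π) × 1.025764 × 0.141575 = 62.913 W/m².
Daily total = Q̄ × 24.00 h × 3600 s/h = 62.913 × 24.00 × 3600 / 10⁶ = 5.436 MJ/m².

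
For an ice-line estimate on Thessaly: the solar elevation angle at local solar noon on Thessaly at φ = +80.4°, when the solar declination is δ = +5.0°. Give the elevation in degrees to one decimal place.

14.6°

At local noon the hour angle is zero, so the zenith angle equals |φ − δ| = |+80.4° − (+5.000°)| = 75.400°.
Elevation = 90° − 75.400° = 14.6°.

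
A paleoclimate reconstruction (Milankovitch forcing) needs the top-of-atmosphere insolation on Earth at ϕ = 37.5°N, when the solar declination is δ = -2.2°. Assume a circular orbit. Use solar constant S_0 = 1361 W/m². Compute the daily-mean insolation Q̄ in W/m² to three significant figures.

Q̄ ≈ 328 W/m²

cos h₀ = −tan(+37.5°) tan(-2.200°) = 0.0295, h₀ = 1.5413 rad.
Bracket: h₀ sin ϕ sin δ + cos ϕ cos δ sin h₀ = 1.5413×0.60876×-0.03839 + 0.79335×0.99926×0.99957 = -0.036021 + 0.792422 = 0.756401.
Q̄ = (S_0/π) × [bracket] = (1361/π) × 0.756401 = 327.7 W/m².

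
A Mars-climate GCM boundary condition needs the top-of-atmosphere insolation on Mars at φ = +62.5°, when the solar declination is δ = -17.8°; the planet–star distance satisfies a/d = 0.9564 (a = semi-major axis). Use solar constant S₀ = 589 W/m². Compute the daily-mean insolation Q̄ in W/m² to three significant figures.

cos H₀ = −tan(+62.5°) tan(-17.800°) = 0.6168, H₀ = 0.9062 rad.
Bracket: H₀ sin φ sin δ + cos φ cos δ sin H₀ = 0.9062×0.88701×-0.30570 + 0.46175×0.95213×0.78715 = -0.245724 + 0.346067 = 0.100343.
Inverse-square distance factor (a/d)² = 0.9564² = 0.914701.
Q̄ = (S₀/π) × 0.914701 × [bracket] = (589/π) × 0.914701 × 0.100343 = 17.21 W/m².

Q̄ ≈ 17.2 W/m²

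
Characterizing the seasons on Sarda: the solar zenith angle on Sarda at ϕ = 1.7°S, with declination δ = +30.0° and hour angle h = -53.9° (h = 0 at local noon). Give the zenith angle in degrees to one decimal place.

cos θ_z = sin ϕ sin δ + cos ϕ cos δ cos h = -0.014833 + 0.510034 = 0.495201.
θ_z = arccos(0.495201) = 60.3°.

θ_z = 60.3°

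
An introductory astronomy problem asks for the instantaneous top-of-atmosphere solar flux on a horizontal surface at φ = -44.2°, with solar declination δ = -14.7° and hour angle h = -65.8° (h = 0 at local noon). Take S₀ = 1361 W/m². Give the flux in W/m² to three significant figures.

628 W/m²

cos θ_z = sin φ sin δ + cos φ cos δ cos h = 0.176911 + 0.284259 = 0.461170.
Flux = S₀ · cos θ_z = 1361 × 0.461170 = 627.7 W/m².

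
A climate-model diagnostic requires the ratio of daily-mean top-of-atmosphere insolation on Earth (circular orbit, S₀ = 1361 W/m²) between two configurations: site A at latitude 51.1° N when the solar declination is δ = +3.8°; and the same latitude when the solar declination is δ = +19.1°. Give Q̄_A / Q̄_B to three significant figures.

— Configuration A (φ=+51.1°):
cos H₀ = −tan(+51.1°) tan(+3.800°) = -0.0823, H₀ = 1.6532 rad.
Bracket: H₀ sin φ sin δ + cos φ cos δ sin H₀ = 1.6532×0.77824×0.06627 + 0.62796×0.99780×0.99661 = 0.085262 + 0.624454 = 0.709716.
Q̄ = (S₀/π) × [bracket] = (1361/π) × 0.709716 = 307.46 W/m².
— Configuration B (φ=+51.1°):
cos H₀ = −tan(+51.1°) tan(+19.100°) = -0.4292, H₀ = 2.0143 rad.
Bracket: H₀ sin φ sin δ + cos φ cos δ sin H₀ = 2.0143×0.77824×0.32722 + 0.62796×0.94495×0.90323 = 0.512953 + 0.535968 = 1.048921.
Q̄ = (S₀/π) × [bracket] = (1361/π) × 1.048921 = 454.41 W/m².
Ratio Q̄_A / Q̄_B = 307.46 / 454.41 = 0.6766.

Q̄_A / Q̄_B ≈ 0.677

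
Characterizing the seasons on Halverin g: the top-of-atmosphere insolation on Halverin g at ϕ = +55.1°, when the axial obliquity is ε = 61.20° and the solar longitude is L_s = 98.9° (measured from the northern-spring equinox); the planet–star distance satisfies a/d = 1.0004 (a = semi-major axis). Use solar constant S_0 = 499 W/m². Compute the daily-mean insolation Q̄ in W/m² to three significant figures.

Q̄ ≈ 355 W/m²

Solar declination: sin δ = sin ε · sin L_s = sin 61.20° × sin 98.9° = 0.86576, so δ = +59.969°.
cos h₀ = −tan(+55.1°) tan(+59.969°) = -2.4797 ≤ −1 ⇒ polar day, h₀ = π.
Bracket: h₀ sin ϕ sin δ + cos ϕ cos δ sin h₀ = 3.1416×0.82015×0.86576 + 0.57215×0.50047×0.00000 = 2.230703 + 0.000000 = 2.230703.
Inverse-square distance factor (a/d)² = 1.0004² = 1.000800.
Q̄ = (S_0/π) × 1.000800 × [bracket] = (499/π) × 1.000800 × 2.230703 = 354.6 W/m².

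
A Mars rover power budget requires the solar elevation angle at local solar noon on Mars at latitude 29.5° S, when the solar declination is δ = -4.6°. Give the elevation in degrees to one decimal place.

65.1°

At local noon the hour angle is zero, so the zenith angle equals |ϕ − δ| = |-29.5° − (-4.600°)| = 24.900°.
Elevation = 90° − 24.900° = 65.1°.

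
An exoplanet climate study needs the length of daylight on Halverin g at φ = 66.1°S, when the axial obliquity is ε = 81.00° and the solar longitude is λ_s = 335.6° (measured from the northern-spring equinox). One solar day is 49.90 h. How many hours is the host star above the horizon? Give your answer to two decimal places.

49.90 h

Solar declination: sin δ = sin ε · sin λ_s = sin 81.00° × sin 335.6° = -0.40802, so δ = -24.080°.
Sunrise equation: cos H₀ = −tan φ · tan δ = -1.0085 ≤ −1, so the host star never sets (polar day) and H₀ = π.
Daylight = 2H₀/(2π) × 49.90 h = (3.1416/π) × 49.90 = 49.90 h.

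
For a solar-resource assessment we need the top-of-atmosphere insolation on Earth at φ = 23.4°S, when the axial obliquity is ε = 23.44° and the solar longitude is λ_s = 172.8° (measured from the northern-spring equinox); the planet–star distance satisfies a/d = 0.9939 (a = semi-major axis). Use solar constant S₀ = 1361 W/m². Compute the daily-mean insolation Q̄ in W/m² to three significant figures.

Solar declination: sin δ = sin ε · sin λ_s = sin 23.44° × sin 172.8° = 0.04986, so δ = +2.858°.
cos H₀ = −tan(-23.4°) tan(+2.858°) = 0.0216, H₀ = 1.5492 rad.
Bracket: H₀ sin φ sin δ + cos φ cos δ sin H₀ = 1.5492×-0.39715×0.04986 + 0.91775×0.99876×0.99977 = -0.030677 + 0.916401 = 0.885724.
Inverse-square distance factor (a/d)² = 0.9939² = 0.987837.
Q̄ = (S₀/π) × 0.987837 × [bracket] = (1361/π) × 0.987837 × 0.885724 = 379.0 W/m².

Q̄ ≈ 379 W/m²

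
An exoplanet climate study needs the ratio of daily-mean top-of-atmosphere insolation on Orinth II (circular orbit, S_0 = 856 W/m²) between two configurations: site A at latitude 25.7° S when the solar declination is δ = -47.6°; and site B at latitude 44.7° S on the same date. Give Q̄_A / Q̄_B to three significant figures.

Q̄_A / Q̄_B ≈ 0.734

— Configuration A (ϕ=-25.7°):
cos h₀ = −tan(-25.7°) tan(-47.600°) = -0.5271, h₀ = 2.1259 rad.
Bracket: h₀ sin ϕ sin δ + cos ϕ cos δ sin h₀ = 2.1259×-0.43366×-0.73846 + 0.90108×0.67430×0.84983 = 0.680799 + 0.516355 = 1.197154.
Q̄ = (S_0/π) × [bracket] = (856/π) × 1.197154 = 326.19 W/m².
— Configuration B (ϕ=-44.7°):
cos h₀ = −tan(-44.7°) tan(-47.600°) = -1.0837 ≤ −1 ⇒ polar day, h₀ = π.
Bracket: h₀ sin ϕ sin δ + cos ϕ cos δ sin h₀ = 3.1416×-0.70339×-0.73846 + 0.71080×0.67430×0.00000 = 1.631827 + 0.000000 = 1.631827.
Q̄ = (S_0/π) × [bracket] = (856/π) × 1.631827 = 444.63 W/m².
Ratio Q̄_A / Q̄_B = 326.19 / 444.63 = 0.7336.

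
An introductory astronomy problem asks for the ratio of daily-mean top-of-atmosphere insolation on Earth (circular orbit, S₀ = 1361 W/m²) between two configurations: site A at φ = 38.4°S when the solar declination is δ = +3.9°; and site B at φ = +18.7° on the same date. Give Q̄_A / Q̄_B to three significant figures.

Q̄_A / Q̄_B ≈ 0.732

— Configuration A (φ=-38.4°):
cos H₀ = −tan(-38.4°) tan(+3.900°) = 0.0540, H₀ = 1.5167 rad.
Bracket: H₀ sin φ sin δ + cos φ cos δ sin H₀ = 1.5167×-0.62115×0.06802 + 0.78369×0.99768×0.99854 = -0.064082 + 0.780730 = 0.716648.
Q̄ = (S₀/π) × [bracket] = (1361/π) × 0.716648 = 310.47 W/m².
— Configuration B (φ=+18.7°):
cos H₀ = −tan(+18.7°) tan(+3.900°) = -0.0231, H₀ = 1.5939 rad.
Bracket: H₀ sin φ sin δ + cos φ cos δ sin H₀ = 1.5939×0.32061×0.06802 + 0.94721×0.99768×0.99973 = 0.034760 + 0.944757 = 0.979517.
Q̄ = (S₀/π) × [bracket] = (1361/π) × 0.979517 = 424.35 W/m².
Ratio Q̄_A / Q̄_B = 310.47 / 424.35 = 0.7316.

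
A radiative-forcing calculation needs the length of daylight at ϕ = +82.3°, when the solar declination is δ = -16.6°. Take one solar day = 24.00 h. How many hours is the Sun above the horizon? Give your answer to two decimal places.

0.00 h

cos h₀ = −tan ϕ · tan δ = 2.2049 ≥ 1, so the Sun never rises (polar night) and h₀ = 0.
Daylight = 2h₀/(2π) × 24.00 h = (0.0000/π) × 24.00 = 0.00 h.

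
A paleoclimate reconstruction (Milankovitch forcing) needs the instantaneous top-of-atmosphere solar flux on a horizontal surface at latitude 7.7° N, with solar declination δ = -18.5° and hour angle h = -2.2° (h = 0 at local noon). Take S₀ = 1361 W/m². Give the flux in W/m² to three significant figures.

1.22e+03 W/m²

cos θ_z = sin φ sin δ + cos φ cos δ cos h = -0.042514 + 0.939080 = 0.896566.
Flux = S₀ · cos θ_z = 1361 × 0.896566 = 1220 W/m².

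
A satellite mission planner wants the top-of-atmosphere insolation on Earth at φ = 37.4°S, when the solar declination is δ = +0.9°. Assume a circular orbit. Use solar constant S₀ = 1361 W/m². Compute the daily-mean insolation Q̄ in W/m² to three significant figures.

cos H₀ = −tan(-37.4°) tan(+0.900°) = 0.0120, H₀ = 1.5588 rad.
Bracket: H₀ sin φ sin δ + cos φ cos δ sin H₀ = 1.5588×-0.60738×0.01571 + 0.79441×0.99988×0.99993 = -0.014874 + 0.794259 = 0.779385.
Q̄ = (S₀/π) × [bracket] = (1361/π) × 0.779385 = 337.6 W/m².

Q̄ ≈ 338 W/m²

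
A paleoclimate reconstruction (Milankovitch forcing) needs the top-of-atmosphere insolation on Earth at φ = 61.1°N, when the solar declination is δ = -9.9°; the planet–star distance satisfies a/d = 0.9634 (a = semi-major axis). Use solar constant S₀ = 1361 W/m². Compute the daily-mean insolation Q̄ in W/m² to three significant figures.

cos H₀ = −tan(+61.1°) tan(-9.900°) = 0.3162, H₀ = 1.2491 rad.
Bracket: H₀ sin φ sin δ + cos φ cos δ sin H₀ = 1.2491×0.87546×-0.17193 + 0.48328×0.98511×0.94871 = -0.188012 + 0.451666 = 0.263654.
Inverse-square distance factor (a/d)² = 0.9634² = 0.928140.
Q̄ = (S₀/π) × 0.928140 × [bracket] = (1361/π) × 0.928140 × 0.263654 = 106.0 W/m².

Q̄ ≈ 106 W/m²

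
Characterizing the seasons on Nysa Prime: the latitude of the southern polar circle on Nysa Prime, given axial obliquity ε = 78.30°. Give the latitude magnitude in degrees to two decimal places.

The polar circle is the lowest latitude that experiences at least one full rotation of continuous darkness at the northern-summer solstice; it lies at |φ| = 90° − ε = 90° − 78.30° = 11.70°.

11.70°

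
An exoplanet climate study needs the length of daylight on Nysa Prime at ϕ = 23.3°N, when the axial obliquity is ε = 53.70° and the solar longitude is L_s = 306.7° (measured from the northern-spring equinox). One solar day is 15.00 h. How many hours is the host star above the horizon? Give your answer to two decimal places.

Solar declination: sin δ = sin ε · sin L_s = sin 53.70° × sin 306.7° = -0.64617, so δ = -40.254°.
cos h₀ = −tan ϕ · tan δ = −tan(+23.3°) × tan(-40.254°) = 0.3646, so h₀ = 1.1976 rad = 68.61°.
Daylight = 2h₀/(2π) × 15.00 h = (1.1976/π) × 15.00 = 5.72 h.

5.72 h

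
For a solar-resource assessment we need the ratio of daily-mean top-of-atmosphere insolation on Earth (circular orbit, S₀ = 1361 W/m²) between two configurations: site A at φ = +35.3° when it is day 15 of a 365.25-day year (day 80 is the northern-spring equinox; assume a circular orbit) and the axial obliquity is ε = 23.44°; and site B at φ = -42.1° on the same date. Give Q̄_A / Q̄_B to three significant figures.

— Configuration A (φ=+35.3°):
Solar longitude: λ_s = 360° × (15 − 80)/365.25 = -64.066°, i.e. -64.066° + 360° = 295.934°.
sin δ = sin 23.44° × sin 295.934° = -0.35773, so δ = -20.961°.
cos H₀ = −tan(+35.3°) tan(-20.961°) = 0.2712, H₀ = 1.2961 rad.
Bracket: H₀ sin φ sin δ + cos φ cos δ sin H₀ = 1.2961×0.57786×-0.35773 + 0.81614×0.93383×0.96251 = -0.267927 + 0.733564 = 0.465637.
Q̄ = (S₀/π) × [bracket] = (1361/π) × 0.465637 = 201.72 W/m².
— Configuration B (φ=-42.1°):
cos H₀ = −tan(-42.1°) tan(-20.961°) = -0.3461, H₀ = 1.9242 rad.
Bracket: H₀ sin φ sin δ + cos φ cos δ sin H₀ = 1.9242×-0.67043×-0.35773 + 0.74198×0.93383×0.93818 = 0.461487 + 0.650049 = 1.111536.
Q̄ = (S₀/π) × [bracket] = (1361/π) × 1.111536 = 481.54 W/m².
Ratio Q̄_A / Q̄_B = 201.72 / 481.54 = 0.4189.

Q̄_A / Q̄_B ≈ 0.419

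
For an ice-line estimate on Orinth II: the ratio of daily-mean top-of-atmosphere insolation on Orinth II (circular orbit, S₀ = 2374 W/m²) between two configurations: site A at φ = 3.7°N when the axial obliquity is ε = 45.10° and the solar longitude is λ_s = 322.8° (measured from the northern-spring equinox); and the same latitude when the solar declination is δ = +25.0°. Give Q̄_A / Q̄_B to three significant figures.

Q̄_A / Q̄_B ≈ 0.906

— Configuration A (φ=+3.7°):
Solar declination: sin δ = sin ε · sin λ_s = sin 45.10° × sin 322.8° = -0.42826, so δ = -25.357°.
cos H₀ = −tan(+3.7°) tan(-25.357°) = 0.0306, H₀ = 1.5401 rad.
Bracket: H₀ sin φ sin δ + cos φ cos δ sin H₀ = 1.5401×0.06453×-0.42826 + 0.99792×0.90365×0.99953 = -0.042562 + 0.901347 = 0.858785.
Q̄ = (S₀/π) × [bracket] = (2374/π) × 0.858785 = 648.96 W/m².
— Configuration B (φ=+3.7°):
cos H₀ = −tan(+3.7°) tan(+25.000°) = -0.0302, H₀ = 1.6010 rad.
Bracket: H₀ sin φ sin δ + cos φ cos δ sin H₀ = 1.6010×0.06453×0.42262 + 0.99792×0.90631×0.99955 = 0.043662 + 0.904018 = 0.947680.
Q̄ = (S₀/π) × [bracket] = (2374/π) × 0.947680 = 716.13 W/m².
Ratio Q̄_A / Q̄_B = 648.96 / 716.13 = 0.9062.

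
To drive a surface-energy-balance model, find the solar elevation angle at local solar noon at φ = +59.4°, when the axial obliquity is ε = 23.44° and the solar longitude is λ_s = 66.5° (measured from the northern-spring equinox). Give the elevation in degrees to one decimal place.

Solar declination: sin δ = sin ε · sin λ_s = sin 23.44° × sin 66.5° = 0.36480, so δ = +21.395°.
At local noon the hour angle is zero, so the zenith angle equals |φ − δ| = |+59.4° − (+21.395°)| = 38.005°.
Elevation = 90° − 38.005° = 52.0°.

52.0°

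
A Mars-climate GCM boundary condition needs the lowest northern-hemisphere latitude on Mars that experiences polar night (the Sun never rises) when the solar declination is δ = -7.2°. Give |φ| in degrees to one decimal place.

|φ| = 82.8°

Polar night requires cos H₀ = −tan φ tan δ ≥ 1, i.e. tan φ tan δ ≤ −1.
The boundary is |tan φ| · |tan δ| = 1, so |φ| = 90° − |δ| = 90° − 7.2° = 82.8° in the northern hemisphere.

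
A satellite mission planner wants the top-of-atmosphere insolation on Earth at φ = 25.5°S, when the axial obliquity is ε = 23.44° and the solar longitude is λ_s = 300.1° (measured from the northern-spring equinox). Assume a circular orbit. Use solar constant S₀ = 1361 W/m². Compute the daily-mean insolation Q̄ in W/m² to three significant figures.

Q̄ ≈ 474 W/m²

Solar declination: sin δ = sin ε · sin λ_s = sin 23.44° × sin 300.1° = -0.34415, so δ = -20.130°.
cos H₀ = −tan(-25.5°) tan(-20.130°) = -0.1748, H₀ = 1.7465 rad.
Bracket: H₀ sin φ sin δ + cos φ cos δ sin H₀ = 1.7465×-0.43051×-0.34415 + 0.90259×0.93892×0.98460 = 0.258761 + 0.834409 = 1.093170.
Q̄ = (S₀/π) × [bracket] = (1361/π) × 1.093170 = 473.6 W/m².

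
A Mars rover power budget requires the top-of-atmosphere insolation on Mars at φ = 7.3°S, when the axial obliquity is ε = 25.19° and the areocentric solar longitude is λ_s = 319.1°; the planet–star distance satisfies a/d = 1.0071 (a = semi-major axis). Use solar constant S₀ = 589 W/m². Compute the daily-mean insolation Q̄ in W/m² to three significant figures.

Q̄ ≈ 192 W/m²

sin δ = sin 25.19° × sin 319.1° = -0.27867, so δ = -16.181°.
cos H₀ = −tan(-7.3°) tan(-16.181°) = -0.0372, H₀ = 1.6080 rad.
Bracket: H₀ sin φ sin δ + cos φ cos δ sin H₀ = 1.6080×-0.12706×-0.27867 + 0.99189×0.96039×0.99931 = 0.056936 + 0.951944 = 1.008880.
Inverse-square distance factor (a/d)² = 1.0071² = 1.014250.
Q̄ = (S₀/π) × 1.014250 × [bracket] = (589/π) × 1.014250 × 1.008880 = 191.8 W/m².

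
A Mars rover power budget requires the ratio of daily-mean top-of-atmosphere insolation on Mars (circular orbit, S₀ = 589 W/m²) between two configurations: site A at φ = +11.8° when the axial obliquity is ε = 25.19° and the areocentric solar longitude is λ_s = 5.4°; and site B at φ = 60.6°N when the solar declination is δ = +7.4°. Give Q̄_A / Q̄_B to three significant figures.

Q̄_A / Q̄_B ≈ 1.47

— Configuration A (φ=+11.8°):
sin δ = sin 25.19° × sin 5.4° = 0.04005, so δ = +2.296°.
cos H₀ = −tan(+11.8°) tan(+2.296°) = -0.0084, H₀ = 1.5792 rad.
Bracket: H₀ sin φ sin δ + cos φ cos δ sin H₀ = 1.5792×0.20450×0.04005 + 0.97887×0.99920×0.99996 = 0.012934 + 0.978048 = 0.990982.
Q̄ = (S₀/π) × [bracket] = (589/π) × 0.990982 = 185.79 W/m².
— Configuration B (φ=+60.6°):
cos H₀ = −tan(+60.6°) tan(+7.400°) = -0.2305, H₀ = 1.8034 rad.
Bracket: H₀ sin φ sin δ + cos φ cos δ sin H₀ = 1.8034×0.87121×0.12880 + 0.49090×0.99167×0.97307 = 0.202363 + 0.473701 = 0.676064.
Q̄ = (S₀/π) × [bracket] = (589/π) × 0.676064 = 126.75 W/m².
Ratio Q̄_A / Q̄_B = 185.79 / 126.75 = 1.466.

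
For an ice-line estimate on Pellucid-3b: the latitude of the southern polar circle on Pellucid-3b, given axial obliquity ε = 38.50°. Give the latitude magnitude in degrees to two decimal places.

51.50°

The polar circle is the lowest latitude that experiences at least one full rotation of continuous darkness at the northern-summer solstice; it lies at |φ| = 90° − ε = 90° − 38.50° = 51.50°.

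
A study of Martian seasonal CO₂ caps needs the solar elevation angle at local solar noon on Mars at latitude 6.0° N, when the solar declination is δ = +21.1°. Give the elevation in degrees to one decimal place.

74.9°

At local noon the hour angle is zero, so the zenith angle equals |φ − δ| = |+6.0° − (+21.100°)| = 15.100°.
Elevation = 90° − 15.100° = 74.9°.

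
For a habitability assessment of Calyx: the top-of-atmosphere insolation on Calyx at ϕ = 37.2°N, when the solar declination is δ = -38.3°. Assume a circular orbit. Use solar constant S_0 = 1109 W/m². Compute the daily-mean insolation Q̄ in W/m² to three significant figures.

cos h₀ = −tan(+37.2°) tan(-38.300°) = 0.5995, h₀ = 0.9280 rad.
Bracket: h₀ sin ϕ sin δ + cos ϕ cos δ sin h₀ = 0.9280×0.60460×-0.61978 + 0.79653×0.78478×0.80041 = -0.347739 + 0.500337 = 0.152598.
Q̄ = (S_0/π) × [bracket] = (1109/π) × 0.152598 = 53.87 W/m².

Q̄ ≈ 53.9 W/m²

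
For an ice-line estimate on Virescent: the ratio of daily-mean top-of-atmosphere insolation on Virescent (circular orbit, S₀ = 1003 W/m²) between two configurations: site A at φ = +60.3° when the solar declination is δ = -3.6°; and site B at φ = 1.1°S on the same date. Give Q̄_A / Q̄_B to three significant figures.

— Configuration A (φ=+60.3°):
cos H₀ = −tan(+60.3°) tan(-3.600°) = 0.1103, H₀ = 1.4603 rad.
Bracket: H₀ sin φ sin δ + cos φ cos δ sin H₀ = 1.4603×0.86863×-0.06279 + 0.49546×0.99803×0.99390 = -0.079647 + 0.491468 = 0.411821.
Q̄ = (S₀/π) × [bracket] = (1003/π) × 0.411821 = 131.48 W/m².
— Configuration B (φ=-1.1°):
cos H₀ = −tan(-1.1°) tan(-3.600°) = -0.0012, H₀ = 1.5720 rad.
Bracket: H₀ sin φ sin δ + cos φ cos δ sin H₀ = 1.5720×-0.01920×-0.06279 + 0.99982×0.99803×1.00000 = 0.001895 + 0.997850 = 0.999745.
Q̄ = (S₀/π) × [bracket] = (1003/π) × 0.999745 = 319.18 W/m².
Ratio Q̄_A / Q̄_B = 131.48 / 319.18 = 0.4119.

Q̄_A / Q̄_B ≈ 0.412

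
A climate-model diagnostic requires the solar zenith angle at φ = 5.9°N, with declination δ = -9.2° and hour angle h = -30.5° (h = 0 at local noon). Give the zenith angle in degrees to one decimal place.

cos θ_z = sin φ sin δ + cos φ cos δ cos h = -0.016435 + 0.846040 = 0.829605.
θ_z = arccos(0.829605) = 33.9°.

θ_z = 33.9°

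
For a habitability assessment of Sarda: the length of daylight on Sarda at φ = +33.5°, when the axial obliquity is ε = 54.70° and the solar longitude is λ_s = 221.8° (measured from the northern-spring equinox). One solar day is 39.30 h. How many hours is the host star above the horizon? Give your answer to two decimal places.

Solar declination: sin δ = sin ε · sin λ_s = sin 54.70° × sin 221.8° = -0.54398, so δ = -32.955°.
cos H₀ = −tan φ · tan δ = −tan(+33.5°) × tan(-32.955°) = 0.4291, so H₀ = 1.1273 rad = 64.59°.
Daylight = 2H₀/(2π) × 39.30 h = (1.1273/π) × 39.30 = 14.10 h.

14.10 h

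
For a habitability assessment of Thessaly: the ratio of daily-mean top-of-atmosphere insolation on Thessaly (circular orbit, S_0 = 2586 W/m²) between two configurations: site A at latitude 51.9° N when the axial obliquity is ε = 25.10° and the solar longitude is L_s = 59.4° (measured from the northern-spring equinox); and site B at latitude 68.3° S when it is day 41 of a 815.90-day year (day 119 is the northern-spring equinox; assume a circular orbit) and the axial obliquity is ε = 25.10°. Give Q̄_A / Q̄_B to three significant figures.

— Configuration A (ϕ=+51.9°):
Solar declination: sin δ = sin ε · sin L_s = sin 25.10° × sin 59.4° = 0.36513, so δ = +21.415°.
cos h₀ = −tan(+51.9°) tan(+21.415°) = -0.5002, h₀ = 2.0946 rad.
Bracket: h₀ sin ϕ sin δ + cos ϕ cos δ sin h₀ = 2.0946×0.78694×0.36513 + 0.61704×0.93096×0.86591 = 0.601853 + 0.497413 = 1.099266.
Q̄ = (S_0/π) × [bracket] = (2586/π) × 1.099266 = 904.86 W/m².
— Configuration B (ϕ=-68.3°):
Solar longitude: L_s = 360° × (41 − 119)/815.90 = -34.416°, i.e. -34.416° + 360° = 325.584°.
sin δ = sin 25.10° × sin 325.584° = -0.23976, so δ = -13.872°.
cos h₀ = −tan(-68.3°) tan(-13.872°) = -0.6206, h₀ = 2.2403 rad.
Bracket: h₀ sin ϕ sin δ + cos ϕ cos δ sin h₀ = 2.2403×-0.92913×-0.23976 + 0.36975×0.97083×0.78414 = 0.499068 + 0.281478 = 0.780546.
Q̄ = (S_0/π) × [bracket] = (2586/π) × 0.780546 = 642.51 W/m².
Ratio Q̄_A / Q̄_B = 904.86 / 642.51 = 1.408.

Q̄_A / Q̄_B ≈ 1.41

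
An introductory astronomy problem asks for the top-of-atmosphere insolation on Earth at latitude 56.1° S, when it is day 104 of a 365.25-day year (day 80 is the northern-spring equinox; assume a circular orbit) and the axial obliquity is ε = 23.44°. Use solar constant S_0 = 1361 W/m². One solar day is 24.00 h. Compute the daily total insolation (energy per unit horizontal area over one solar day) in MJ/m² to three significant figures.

13.4 MJ/m²

Solar longitude: L_s = 360° × (104 − 80)/365.25 = 23.655°.
sin δ = sin 23.44° × sin 23.655° = 0.15960, so δ = +9.184°.
cos h₀ = −tan(-56.1°) tan(+9.184°) = 0.2406, h₀ = 1.3278 rad.
Bracket: h₀ sin ϕ sin δ + cos ϕ cos δ sin h₀ = 1.3278×-0.83001×0.15960 + 0.55775×0.98718×0.97062 = -0.175893 + 0.534423 = 0.358530.
Q̄ = (S_0/π) × [bracket] = (1361/π) × 0.358530 = 155.32 W/m².
Daily total = Q̄ × 24.00 h × 3600 s/h = 155.32 × 24.00 × 3600 / 10⁶ = 13.42 MJ/m².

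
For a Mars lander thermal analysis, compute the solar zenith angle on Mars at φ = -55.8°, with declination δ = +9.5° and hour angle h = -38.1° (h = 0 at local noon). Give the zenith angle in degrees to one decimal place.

θ_z = 72.6°

cos θ_z = sin φ sin δ + cos φ cos δ cos h = -0.136508 + 0.436257 = 0.299749.
θ_z = arccos(0.299749) = 72.6°.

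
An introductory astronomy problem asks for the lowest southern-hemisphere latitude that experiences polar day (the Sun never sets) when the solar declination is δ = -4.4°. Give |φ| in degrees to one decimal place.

Polar day requires cos H₀ = −tan φ tan δ ≤ −1, i.e. tan φ tan δ ≥ 1.
The boundary is |tan φ| · |tan δ| = 1, so |φ| = 90° − |δ| = 90° − 4.4° = 85.6° in the southern hemisphere.

|φ| = 85.6°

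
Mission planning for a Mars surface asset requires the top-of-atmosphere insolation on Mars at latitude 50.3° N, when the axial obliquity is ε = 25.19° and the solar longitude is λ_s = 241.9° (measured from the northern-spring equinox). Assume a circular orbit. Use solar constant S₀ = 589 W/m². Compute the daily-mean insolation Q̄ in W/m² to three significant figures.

Solar declination: sin δ = sin ε · sin λ_s = sin 25.19° × sin 241.9° = -0.37545, so δ = -22.052°.
cos H₀ = −tan(+50.3°) tan(-22.052°) = 0.4879, H₀ = 1.0611 rad.
Bracket: H₀ sin φ sin δ + cos φ cos δ sin H₀ = 1.0611×0.76940×-0.37545 + 0.63877×0.92684×0.87288 = -0.306521 + 0.516778 = 0.210257.
Q̄ = (S₀/π) × [bracket] = (589/π) × 0.210257 = 39.42 W/m².

Q̄ ≈ 39.4 W/m²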